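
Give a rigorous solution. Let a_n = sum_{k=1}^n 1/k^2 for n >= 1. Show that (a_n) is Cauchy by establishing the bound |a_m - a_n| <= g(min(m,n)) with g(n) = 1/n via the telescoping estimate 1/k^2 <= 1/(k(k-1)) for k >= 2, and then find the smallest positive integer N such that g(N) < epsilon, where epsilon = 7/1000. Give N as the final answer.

For m > n >= 1: |a_m - a_n| = sum_{k=n+1}^m 1/k^2.
Use 1/k^2 <= 1/(k(k-1)) = 1/(k-1) - 1/k for k >= 2:
sum_{k=n+1}^m 1/k^2 <= sum_{k=n+1}^m (1/(k-1) - 1/k) = 1/n - 1/m <= 1/n.
By symmetry the same bound holds with n,m swapped, so |a_m - a_n| <= 1/min(m,n) = g(min(m,n)). Since g(n) -> 0, (a_n) is Cauchy.
Now solve g(N) < 7/1000: 1/N < 7/1000 <=> N > 1/(7/1000) = 1000/7.
The smallest integer strictly greater than 1000/7 is N = 143.
Check: g(143) = 1/143 < 7/1000; g(142) = 1/142 >= 7/1000. So N = 143.

143


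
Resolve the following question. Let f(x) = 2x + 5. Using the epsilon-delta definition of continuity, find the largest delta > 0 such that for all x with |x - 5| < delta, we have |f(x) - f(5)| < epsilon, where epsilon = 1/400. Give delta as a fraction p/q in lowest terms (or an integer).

We compute f(5) = 2*(5) + 5 = 15.
|f(x) - f(5)| = |2x + 5 - (15)| = |2(x - 5)| = 2|x - 5|.
We need 2|x - 5| < 1/400, i.e. |x - 5| < 1/400 / 2 = 1/800.
So any delta <= 1/800 works. Conversely, if delta > 1/800, then x = 5 + 1/800 satisfies |x - 5| = 1/800 < delta but |f(x) - f(5)| = 2 * 1/800 = 1/400, which is not < 1/400; so no larger delta works.
Hence the largest such delta is 1/800.

1/800


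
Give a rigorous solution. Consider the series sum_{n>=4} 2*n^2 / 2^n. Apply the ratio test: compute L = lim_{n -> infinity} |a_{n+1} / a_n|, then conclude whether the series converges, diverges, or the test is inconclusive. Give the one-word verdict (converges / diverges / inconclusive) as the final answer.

Let a_n denote the general term. Form the ratio a_{n+1}/a_n and simplify:
a_{n+1}/a_n = (n + 1)^2/(2*n^2)
Take the limit as n -> infinity: L = 1/2.
Since L = 1/2 < 1, the ratio test implies the series converges.

converges


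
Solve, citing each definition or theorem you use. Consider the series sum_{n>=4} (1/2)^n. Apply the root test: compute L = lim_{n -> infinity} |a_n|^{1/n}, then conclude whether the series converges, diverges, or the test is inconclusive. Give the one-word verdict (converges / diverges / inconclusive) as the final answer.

Let a_n denote the general term. Form |a_n|^(1/n) and simplify:
|a_n|^(1/n) = 1/2
Take the limit as n -> infinity: L = 1/2.
Since L = 1/2 < 1, the root test implies convergence.

converges


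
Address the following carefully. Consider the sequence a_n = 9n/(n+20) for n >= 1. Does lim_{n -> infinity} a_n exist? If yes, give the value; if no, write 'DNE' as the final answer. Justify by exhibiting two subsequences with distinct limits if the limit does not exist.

Examine the behaviour of a_n along subsequences.
Even-n subsequence a_{2k} = 9(2k)/(2k+20) -> 9. Odd-n subsequence a_{2k+1} = 9(2k+1)/(2k+21) -> 9. Both tend to 9, which suggests the limit is 9; verify directly.
|a_n - 9| = |9n - 9(n+20)| / (n+20) = 180/(n+20) < 180/n for every n >= 1.
Given epsilon > 0, choose a positive integer N > 180/epsilon. Then for all n >= N, |a_n - 9| < 180/n <= 180/N < epsilon.
So by the definition of the limit, lim a_n exists and equals 9.

9


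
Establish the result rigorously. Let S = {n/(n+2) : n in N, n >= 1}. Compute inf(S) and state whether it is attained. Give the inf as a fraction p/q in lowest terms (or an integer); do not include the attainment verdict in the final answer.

Analysis:
- Values: 1/3, 1/2, 3/5, 2/3, ... strictly increasing.
- Minimum is 1/3 (n=1); inf = 1/3 (attained).
- n/(n+2) = 1 - 2/(n+2) -> 1 from below as n -> infinity, and never equals 1.
- So sup = 1 (not attained).
Conclusion: inf(S) = 1/3, attained in S.

1/3


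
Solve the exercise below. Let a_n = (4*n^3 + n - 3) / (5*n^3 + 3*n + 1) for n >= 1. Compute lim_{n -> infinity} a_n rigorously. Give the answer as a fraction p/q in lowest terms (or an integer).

Divide numerator and denominator by n^3, the highest power:
numerator / n^3 = 4 + n^(-2) - 3/n^3
denominator / n^3 = 5 + 3/n^2 + n^(-3)
As n -> infinity, all terms of the form c/n^k (k >= 1) tend to 0.
So numerator / n^3 -> 4 and denominator / n^3 -> 5.
Therefore lim a_n = 4/5.

4/5


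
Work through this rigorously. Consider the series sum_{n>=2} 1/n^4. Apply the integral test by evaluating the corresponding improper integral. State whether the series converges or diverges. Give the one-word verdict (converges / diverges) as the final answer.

Let f(x) = x^(-4). Then f is positive, continuous, and decreasing on [2, infinity), so the integral test applies.
Compute the improper integral int_{2}^infinity f(x) dx:
  antiderivative F(x) = -1/(3*x^3).
  As x -> infinity, F(x) -> 0 (since p = 4 > 1).
  So int = F(infinity) - F(2) = 0 - (-1/24) = 1/24.
  Finite, so by the integral test, the series converges.

converges


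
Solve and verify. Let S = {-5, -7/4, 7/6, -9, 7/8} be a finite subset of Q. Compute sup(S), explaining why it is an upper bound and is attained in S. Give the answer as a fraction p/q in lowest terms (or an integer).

S is finite, so sup(S) = max(S).
Sorted decreasing:
7/6, 7/8, -7/4, -5, -9
The extremum is 7/6.
For every x in S, x <= 7/6. And 7/6 is in S, so it is attained.
Therefore sup(S) = 7/6.

7/6


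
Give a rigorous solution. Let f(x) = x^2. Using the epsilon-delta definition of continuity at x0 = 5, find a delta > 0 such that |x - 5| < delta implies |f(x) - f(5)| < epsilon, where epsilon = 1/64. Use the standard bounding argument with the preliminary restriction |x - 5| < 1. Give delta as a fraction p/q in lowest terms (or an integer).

Factor: |x^2 - (5)^2| = |x - 5| * |x + 5|.
Impose |x - 5| < 1 first. Then |x + 5| = |(x - 5) + 2*(5)| <= |x - 5| + 2*|5| < 1 + 10 = 11.
So |x^2 - (5)^2| < delta * 11.
We need delta * 11 <= 1/64, i.e. delta <= 1/64/11 = 1/704.
Since 1/704 < 1, this is tighter than 1; take delta = 1/704.
So delta = 1/704 works.

1/704


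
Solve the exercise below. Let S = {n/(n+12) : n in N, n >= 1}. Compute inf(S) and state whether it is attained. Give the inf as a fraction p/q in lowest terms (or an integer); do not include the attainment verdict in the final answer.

Analysis:
- Values: 1/13, 1/7, 1/5, 1/4, ... strictly increasing.
- Minimum is 1/13 (n=1); inf = 1/13 (attained).
- n/(n+12) = 1 - 12/(n+12) -> 1 from below as n -> infinity, and never equals 1.
- So sup = 1 (not attained).
Conclusion: inf(S) = 1/13, attained in S.

1/13


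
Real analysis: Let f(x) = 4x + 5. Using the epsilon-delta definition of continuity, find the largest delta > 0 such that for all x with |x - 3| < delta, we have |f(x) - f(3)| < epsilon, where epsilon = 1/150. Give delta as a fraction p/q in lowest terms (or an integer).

We compute f(3) = 4*(3) + 5 = 17.
|f(x) - f(3)| = |4x + 5 - (17)| = |4(x - 3)| = 4|x - 3|.
We need 4|x - 3| < 1/150, i.e. |x - 3| < 1/150 / 4 = 1/600.
So any delta <= 1/600 works. Conversely, if delta > 1/600, then x = 3 + 1/600 satisfies |x - 3| = 1/600 < delta but |f(x) - f(3)| = 4 * 1/600 = 1/150, which is not < 1/150; so no larger delta works.
Hence the largest such delta is 1/600.

1/600


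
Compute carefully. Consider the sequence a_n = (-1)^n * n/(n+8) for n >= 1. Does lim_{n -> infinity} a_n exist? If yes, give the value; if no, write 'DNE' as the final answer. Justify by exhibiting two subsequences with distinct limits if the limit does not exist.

Examine the behaviour of a_n along subsequences.
a_{2k} = 2k/(2k+8) -> 1. a_{2k+1} = -(2k+1)/(2k+9) -> -1.
Since these two subsequential limits are 1 and -1, distinct, the full sequence cannot converge (a convergent sequence has all subsequences tending to the same limit). So lim a_n does not exist.

DNE


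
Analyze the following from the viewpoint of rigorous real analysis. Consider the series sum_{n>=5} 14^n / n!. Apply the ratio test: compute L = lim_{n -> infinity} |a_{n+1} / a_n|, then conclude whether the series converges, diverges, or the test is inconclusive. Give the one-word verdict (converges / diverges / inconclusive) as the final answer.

Let a_n denote the general term. Form the ratio a_{n+1}/a_n and simplify:
a_{n+1}/a_n = 14/(n + 1)
Take the limit as n -> infinity: L = 0.
Since L = 0 < 1, the ratio test implies the series converges.

converges


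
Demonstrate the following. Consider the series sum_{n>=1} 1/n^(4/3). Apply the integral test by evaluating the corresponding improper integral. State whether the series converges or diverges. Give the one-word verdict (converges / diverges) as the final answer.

Let f(x) = x^(-4/3). Then f is positive, continuous, and decreasing on [1, infinity), so the integral test applies.
Compute the improper integral int_{1}^infinity f(x) dx:
  antiderivative F(x) = -3/x^(1/3).
  As x -> infinity, F(x) -> 0 (since p = 4/3 > 1).
  So int = F(infinity) - F(1) = 0 - (-3) = 3.
  Finite, so by the integral test, the series converges.

converges


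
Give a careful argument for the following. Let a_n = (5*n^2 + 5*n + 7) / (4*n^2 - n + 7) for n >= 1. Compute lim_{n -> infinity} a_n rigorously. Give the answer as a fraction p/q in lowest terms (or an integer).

Divide numerator and denominator by n^2, the highest power:
numerator / n^2 = 5 + 5/n + 7/n^2
denominator / n^2 = 4 - 1/n + 7/n^2
As n -> infinity, all terms of the form c/n^k (k >= 1) tend to 0.
So numerator / n^2 -> 5 and denominator / n^2 -> 4.
Therefore lim a_n = 5/4.

5/4


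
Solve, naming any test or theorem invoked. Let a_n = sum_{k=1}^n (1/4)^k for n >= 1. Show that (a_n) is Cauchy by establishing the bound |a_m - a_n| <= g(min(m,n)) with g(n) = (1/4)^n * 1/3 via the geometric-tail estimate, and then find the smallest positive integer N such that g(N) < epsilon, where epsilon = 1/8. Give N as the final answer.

For m > n >= 1: |a_m - a_n| = sum_{k=n+1}^m (1/4)^k < sum_{k=n+1}^infinity (1/4)^k = (1/4)^(n+1) / (1 - 1/4) = (1/4)^n * (1/4) * (4/3) = (1/4)^n * 1/3.
So g(n) = (1/4)^n / 3. Since g(n) -> 0, (a_n) is Cauchy.
Now solve g(N) < 1/8: (1/4)^N / 3 < 1/8 <=> 4^N > 1 / (3 * 1/8) = 8/3.
Check powers of 4: 4^0 = 1 <= 8/3, 4^1 = 4 > 8/3.
So the smallest such N is 1. Check: g(1) = 1/(3 * 4) = 1/12 < 1/8.

1


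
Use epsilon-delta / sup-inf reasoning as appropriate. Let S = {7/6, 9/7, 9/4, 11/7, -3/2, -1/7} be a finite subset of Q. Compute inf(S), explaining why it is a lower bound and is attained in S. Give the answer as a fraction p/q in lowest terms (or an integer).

S is finite, so inf(S) = min(S).
Sorted increasing:
-3/2, -1/7, 7/6, 9/7, 11/7, 9/4
The extremum is -3/2.
For every x in S, x >= -3/2. And -3/2 is in S, so it is attained.
Therefore inf(S) = -3/2.

-3/2


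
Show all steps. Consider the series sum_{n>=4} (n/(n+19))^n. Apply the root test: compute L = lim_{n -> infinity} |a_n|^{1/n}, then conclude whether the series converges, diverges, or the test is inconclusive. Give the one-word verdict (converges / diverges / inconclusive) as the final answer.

Let a_n denote the general term. Form |a_n|^(1/n) and simplify:
|a_n|^(1/n) = n/(n + 19)
Take the limit as n -> infinity: L = 1.
Since L = 1, the root test is inconclusive. (In fact a_n = (n/(n+19))^n -> e^(-19) != 0, so the nth-term test shows divergence; but the root test itself gives no conclusion.)

inconclusive


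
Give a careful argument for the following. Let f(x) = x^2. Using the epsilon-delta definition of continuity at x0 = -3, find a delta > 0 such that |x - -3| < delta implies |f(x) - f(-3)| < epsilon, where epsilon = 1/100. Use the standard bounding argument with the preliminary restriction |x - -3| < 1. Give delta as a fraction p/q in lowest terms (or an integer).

Factor: |x^2 - (-3)^2| = |x - -3| * |x + -3|.
Impose |x - -3| < 1 first. Then |x + -3| = |(x - -3) + 2*(-3)| <= |x - -3| + 2*|-3| < 1 + 6 = 7.
So |x^2 - (-3)^2| < delta * 7.
We need delta * 7 <= 1/100, i.e. delta <= 1/100/7 = 1/700.
Since 1/700 < 1, this is tighter than 1; take delta = 1/700.
So delta = 1/700 works.

1/700


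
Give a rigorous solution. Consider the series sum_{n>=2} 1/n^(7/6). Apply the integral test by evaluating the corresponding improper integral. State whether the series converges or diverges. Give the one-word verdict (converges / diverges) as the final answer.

Let f(x) = x^(-7/6). Then f is positive, continuous, and decreasing on [2, infinity), so the integral test applies.
Compute the improper integral int_{2}^infinity f(x) dx:
  antiderivative F(x) = -6/x^(1/6).
  As x -> infinity, F(x) -> 0 (since p = 7/6 > 1).
  So int = F(infinity) - F(2) = 0 - (-3*2^(5/6)) = 3*2^(5/6).
  Finite, so by the integral test, the series converges.

converges


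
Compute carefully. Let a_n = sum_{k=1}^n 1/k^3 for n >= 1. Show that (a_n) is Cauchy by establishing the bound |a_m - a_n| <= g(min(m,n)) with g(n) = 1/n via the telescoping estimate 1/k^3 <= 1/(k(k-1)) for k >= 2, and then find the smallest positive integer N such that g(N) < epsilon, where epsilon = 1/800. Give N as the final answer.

For m > n >= 1: |a_m - a_n| = sum_{k=n+1}^m 1/k^3.
Use 1/k^3 <= 1/(k(k-1)) = 1/(k-1) - 1/k for k >= 2 (which holds since k^3 >= k^2 >= k(k-1) for k >= 2):
sum_{k=n+1}^m 1/k^3 <= sum_{k=n+1}^m (1/(k-1) - 1/k) = 1/n - 1/m <= 1/n.
By symmetry the same bound holds with n,m swapped, so |a_m - a_n| <= 1/min(m,n) = g(min(m,n)). Since g(n) -> 0, (a_n) is Cauchy.
Now solve g(N) < 1/800: 1/N < 1/800 <=> N > 1/(1/800) = 800.
The smallest integer strictly greater than 800 is N = 801.
Check: g(801) = 1/801 < 1/800; g(800) = 1/800 >= 1/800. So N = 801.

801


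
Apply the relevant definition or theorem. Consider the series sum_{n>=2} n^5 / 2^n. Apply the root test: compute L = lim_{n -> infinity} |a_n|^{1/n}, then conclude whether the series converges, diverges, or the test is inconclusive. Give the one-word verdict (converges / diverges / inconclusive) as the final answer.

Let a_n denote the general term. Form |a_n|^(1/n) and simplify:
|a_n|^(1/n) = n^(5/n)/2
Take the limit as n -> infinity: L = 1/2.
Since L = 1/2 < 1, the root test implies convergence.

converges


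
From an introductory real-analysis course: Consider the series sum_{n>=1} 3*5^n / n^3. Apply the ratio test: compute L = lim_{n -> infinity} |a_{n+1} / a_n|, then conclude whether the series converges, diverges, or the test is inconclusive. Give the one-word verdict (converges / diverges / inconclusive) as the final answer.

Let a_n denote the general term. Form the ratio a_{n+1}/a_n and simplify:
a_{n+1}/a_n = 5*n^3/(n + 1)^3
Take the limit as n -> infinity: L = 5.
Since L = 5 > 1 (or L = infinity), the ratio test implies the series diverges.

diverges


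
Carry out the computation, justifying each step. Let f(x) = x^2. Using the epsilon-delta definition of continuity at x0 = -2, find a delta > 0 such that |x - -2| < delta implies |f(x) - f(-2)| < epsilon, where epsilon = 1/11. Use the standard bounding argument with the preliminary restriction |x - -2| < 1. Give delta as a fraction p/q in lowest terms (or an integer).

Factor: |x^2 - (-2)^2| = |x - -2| * |x + -2|.
Impose |x - -2| < 1 first. Then |x + -2| = |(x - -2) + 2*(-2)| <= |x - -2| + 2*|-2| < 1 + 4 = 5.
So |x^2 - (-2)^2| < delta * 5.
We need delta * 5 <= 1/11, i.e. delta <= 1/11/5 = 1/55.
Since 1/55 < 1, this is tighter than 1; take delta = 1/55.
So delta = 1/55 works.

1/55


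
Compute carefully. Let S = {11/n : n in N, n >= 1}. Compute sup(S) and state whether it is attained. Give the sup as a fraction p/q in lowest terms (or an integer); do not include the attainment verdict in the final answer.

Analysis:
- Values: 11, 11/2, 11/3, 11/4, ... strictly decreasing.
- The maximum is 11 (n=1); sup = 11 (attained).
- The set is bounded below by 0; 11/n -> 0 so 0 is the greatest lower bound.
- 0 is not in the set, so inf = 0 is not attained.
Conclusion: sup(S) = 11, attained in S.

11


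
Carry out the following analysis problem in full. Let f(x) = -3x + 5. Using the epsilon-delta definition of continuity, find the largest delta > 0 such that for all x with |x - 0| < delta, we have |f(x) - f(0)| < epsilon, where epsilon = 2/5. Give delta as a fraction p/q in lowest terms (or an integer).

We compute f(0) = -3*(0) + 5 = 5.
|f(x) - f(0)| = |-3x + 5 - (5)| = |-3(x - 0)| = 3|x - 0|.
We need 3|x - 0| < 2/5, i.e. |x - 0| < 2/5 / 3 = 2/15.
So any delta <= 2/15 works. Conversely, if delta > 2/15, then x = 0 + 2/15 satisfies |x - 0| = 2/15 < delta but |f(x) - f(0)| = 3 * 2/15 = 2/5, which is not < 2/5; so no larger delta works.
Hence the largest such delta is 2/15.

2/15


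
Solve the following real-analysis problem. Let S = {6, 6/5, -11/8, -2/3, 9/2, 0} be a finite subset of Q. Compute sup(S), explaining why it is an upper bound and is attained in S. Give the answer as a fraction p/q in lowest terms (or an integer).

S is finite, so sup(S) = max(S).
Sorted decreasing:
6, 9/2, 6/5, 0, -2/3, -11/8
The extremum is 6.
For every x in S, x <= 6. And 6 is in S, so it is attained.
Therefore sup(S) = 6.

6


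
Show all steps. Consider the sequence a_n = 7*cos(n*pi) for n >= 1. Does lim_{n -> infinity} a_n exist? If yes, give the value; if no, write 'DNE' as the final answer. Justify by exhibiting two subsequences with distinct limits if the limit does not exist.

Examine the behaviour of a_n along subsequences.
cos(n*pi) = (-1)^n, so a_n = 7*(-1)^n. a_{2k} = 7 -> 7. a_{2k+1} = -7 -> -7.
Since these two subsequential limits are 7 and -7, distinct, the full sequence cannot converge (a convergent sequence has all subsequences tending to the same limit). So lim a_n does not exist.

DNE


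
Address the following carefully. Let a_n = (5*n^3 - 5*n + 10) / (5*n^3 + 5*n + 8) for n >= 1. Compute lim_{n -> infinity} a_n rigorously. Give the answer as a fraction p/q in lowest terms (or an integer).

Divide numerator and denominator by n^3, the highest power:
numerator / n^3 = 5 - 5/n^2 + 10/n^3
denominator / n^3 = 5 + 5/n^2 + 8/n^3
As n -> infinity, all terms of the form c/n^k (k >= 1) tend to 0.
So numerator / n^3 -> 5 and denominator / n^3 -> 5.
Therefore lim a_n = 1.

1


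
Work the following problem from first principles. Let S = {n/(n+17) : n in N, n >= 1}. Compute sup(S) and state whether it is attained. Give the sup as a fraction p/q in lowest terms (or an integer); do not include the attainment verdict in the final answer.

Analysis:
- Values: 1/18, 2/19, 3/20, 4/21, ... strictly increasing.
- Minimum is 1/18 (n=1); inf = 1/18 (attained).
- n/(n+17) = 1 - 17/(n+17) -> 1 from below as n -> infinity, and never equals 1.
- So sup = 1 (not attained).
Conclusion: sup(S) = 1, not attained in S.

1


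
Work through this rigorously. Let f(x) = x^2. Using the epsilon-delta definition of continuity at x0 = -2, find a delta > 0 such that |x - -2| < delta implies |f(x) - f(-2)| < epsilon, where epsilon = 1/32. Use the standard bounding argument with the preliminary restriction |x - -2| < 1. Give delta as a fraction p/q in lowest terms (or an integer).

Factor: |x^2 - (-2)^2| = |x - -2| * |x + -2|.
Impose |x - -2| < 1 first. Then |x + -2| = |(x - -2) + 2*(-2)| <= |x - -2| + 2*|-2| < 1 + 4 = 5.
So |x^2 - (-2)^2| < delta * 5.
We need delta * 5 <= 1/32, i.e. delta <= 1/32/5 = 1/160.
Since 1/160 < 1, this is tighter than 1; take delta = 1/160.
So delta = 1/160 works.

1/160


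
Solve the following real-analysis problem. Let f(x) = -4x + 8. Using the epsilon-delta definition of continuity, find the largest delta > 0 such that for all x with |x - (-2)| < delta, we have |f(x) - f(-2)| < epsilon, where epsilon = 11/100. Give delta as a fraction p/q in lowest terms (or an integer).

We compute f(-2) = -4*(-2) + 8 = 16.
|f(x) - f(-2)| = |-4x + 8 - (16)| = |-4(x - (-2))| = 4|x - (-2)|.
We need 4|x - (-2)| < 11/100, i.e. |x - (-2)| < 11/100 / 4 = 11/400.
So any delta <= 11/400 works. Conversely, if delta > 11/400, then x = -2 + 11/400 satisfies |x - (-2)| = 11/400 < delta but |f(x) - f(-2)| = 4 * 11/400 = 11/100, which is not < 11/100; so no larger delta works.
Hence the largest such delta is 11/400.

11/400


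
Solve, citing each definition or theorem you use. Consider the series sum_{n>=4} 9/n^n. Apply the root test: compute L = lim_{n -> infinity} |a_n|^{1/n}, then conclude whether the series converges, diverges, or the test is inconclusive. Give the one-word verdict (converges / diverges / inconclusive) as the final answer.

Let a_n denote the general term. Form |a_n|^(1/n) and simplify:
|a_n|^(1/n) = 3^(2/n)/n
Take the limit as n -> infinity: L = 0.
Since L = 0 < 1, the root test implies convergence.

converges


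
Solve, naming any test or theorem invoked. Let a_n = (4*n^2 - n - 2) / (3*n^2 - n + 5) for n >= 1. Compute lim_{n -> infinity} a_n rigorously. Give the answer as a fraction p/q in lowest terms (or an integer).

Divide numerator and denominator by n^2, the highest power:
numerator / n^2 = 4 - 1/n - 2/n^2
denominator / n^2 = 3 - 1/n + 5/n^2
As n -> infinity, all terms of the form c/n^k (k >= 1) tend to 0.
So numerator / n^2 -> 4 and denominator / n^2 -> 3.
Therefore lim a_n = 4/3.

4/3


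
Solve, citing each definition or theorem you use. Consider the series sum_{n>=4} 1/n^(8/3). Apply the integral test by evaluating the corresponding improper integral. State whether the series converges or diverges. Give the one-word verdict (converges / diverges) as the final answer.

Let f(x) = x^(-8/3). Then f is positive, continuous, and decreasing on [4, infinity), so the integral test applies.
Compute the improper integral int_{4}^infinity f(x) dx:
  antiderivative F(x) = -3/(5*x^(5/3)).
  As x -> infinity, F(x) -> 0 (since p = 8/3 > 1).
  So int = F(infinity) - F(4) = 0 - (-3*2^(2/3)/80) = 3*2^(2/3)/80.
  Finite, so by the integral test, the series converges.

converges


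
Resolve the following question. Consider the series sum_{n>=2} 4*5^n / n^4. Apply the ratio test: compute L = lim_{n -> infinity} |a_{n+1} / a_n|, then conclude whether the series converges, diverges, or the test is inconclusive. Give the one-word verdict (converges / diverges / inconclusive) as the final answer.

Let a_n denote the general term. Form the ratio a_{n+1}/a_n and simplify:
a_{n+1}/a_n = 5*n^4/(n + 1)^4
Take the limit as n -> infinity: L = 5.
Since L = 5 > 1 (or L = infinity), the ratio test implies the series diverges.

diverges


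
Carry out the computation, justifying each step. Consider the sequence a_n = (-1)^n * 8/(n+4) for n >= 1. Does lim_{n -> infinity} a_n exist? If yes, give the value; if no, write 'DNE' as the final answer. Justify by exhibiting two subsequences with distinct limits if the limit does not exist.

Examine the behaviour of a_n along subsequences.
Even-n subsequence a_{2k} = 8/(2k+4) -> 0. Odd-n subsequence a_{2k+1} = -8/(2k+5) -> 0. Both tend to 0, which suggests the limit is 0; verify directly.
|a_n - 0| = 8/(n+4) < 8/n for every n >= 1.
Given epsilon > 0, choose a positive integer N > 8/epsilon. Then for all n >= N, |a_n| < 8/n <= 8/N < epsilon.
So by the definition of the limit, lim a_n exists and equals 0.

0


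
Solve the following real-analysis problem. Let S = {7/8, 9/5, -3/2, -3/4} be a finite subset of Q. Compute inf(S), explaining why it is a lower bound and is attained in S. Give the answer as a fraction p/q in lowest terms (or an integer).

S is finite, so inf(S) = min(S).
Sorted increasing:
-3/2, -3/4, 7/8, 9/5
The extremum is -3/2.
For every x in S, x >= -3/2. And -3/2 is in S, so it is attained.
Therefore inf(S) = -3/2.

-3/2


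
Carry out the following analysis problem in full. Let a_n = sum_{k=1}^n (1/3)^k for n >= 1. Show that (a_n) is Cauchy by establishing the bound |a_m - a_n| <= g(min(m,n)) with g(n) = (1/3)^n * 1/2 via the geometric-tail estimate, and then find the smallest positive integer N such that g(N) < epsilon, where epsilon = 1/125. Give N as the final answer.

For m > n >= 1: |a_m - a_n| = sum_{k=n+1}^m (1/3)^k < sum_{k=n+1}^infinity (1/3)^k = (1/3)^(n+1) / (1 - 1/3) = (1/3)^n * (1/3) * (3/2) = (1/3)^n * 1/2.
So g(n) = (1/3)^n / 2. Since g(n) -> 0, (a_n) is Cauchy.
Now solve g(N) < 1/125: (1/3)^N / 2 < 1/125 <=> 3^N > 1 / (2 * 1/125) = 125/2.
Check powers of 3: 3^3 = 27 <= 125/2, 3^4 = 81 > 125/2.
So the smallest such N is 4. Check: g(4) = 1/(2 * 81) = 1/162 < 1/125.

4


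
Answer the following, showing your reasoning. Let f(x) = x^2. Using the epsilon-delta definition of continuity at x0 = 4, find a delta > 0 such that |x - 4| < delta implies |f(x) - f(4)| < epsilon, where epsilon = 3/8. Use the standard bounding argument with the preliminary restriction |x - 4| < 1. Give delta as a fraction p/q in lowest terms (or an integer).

Factor: |x^2 - (4)^2| = |x - 4| * |x + 4|.
Impose |x - 4| < 1 first. Then |x + 4| = |(x - 4) + 2*(4)| <= |x - 4| + 2*|4| < 1 + 8 = 9.
So |x^2 - (4)^2| < delta * 9.
We need delta * 9 <= 3/8, i.e. delta <= 3/8/9 = 1/24.
Since 1/24 < 1, this is tighter than 1; take delta = 1/24.
So delta = 1/24 works.

1/24


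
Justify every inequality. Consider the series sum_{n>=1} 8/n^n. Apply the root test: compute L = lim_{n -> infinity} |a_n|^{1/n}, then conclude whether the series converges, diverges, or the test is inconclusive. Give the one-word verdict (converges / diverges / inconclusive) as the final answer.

Let a_n denote the general term. Form |a_n|^(1/n) and simplify:
|a_n|^(1/n) = 2^(3/n)/n
Take the limit as n -> infinity: L = 0.
Since L = 0 < 1, the root test implies convergence.

converges


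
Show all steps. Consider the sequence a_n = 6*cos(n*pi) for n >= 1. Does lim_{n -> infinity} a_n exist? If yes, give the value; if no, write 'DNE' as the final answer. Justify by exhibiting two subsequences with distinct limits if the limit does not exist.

Examine the behaviour of a_n along subsequences.
cos(n*pi) = (-1)^n, so a_n = 6*(-1)^n. a_{2k} = 6 -> 6. a_{2k+1} = -6 -> -6.
Since these two subsequential limits are 6 and -6, distinct, the full sequence cannot converge (a convergent sequence has all subsequences tending to the same limit). So lim a_n does not exist.

DNE


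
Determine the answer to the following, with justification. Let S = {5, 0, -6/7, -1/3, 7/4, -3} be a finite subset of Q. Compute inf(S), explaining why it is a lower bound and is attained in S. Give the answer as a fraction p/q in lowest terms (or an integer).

S is finite, so inf(S) = min(S).
Sorted increasing:
-3, -6/7, -1/3, 0, 7/4, 5
The extremum is -3.
For every x in S, x >= -3. And -3 is in S, so it is attained.
Therefore inf(S) = -3.

-3


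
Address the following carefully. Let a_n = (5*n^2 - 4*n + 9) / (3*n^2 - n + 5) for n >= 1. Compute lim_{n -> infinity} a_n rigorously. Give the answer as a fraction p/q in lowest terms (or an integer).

Divide numerator and denominator by n^2, the highest power:
numerator / n^2 = 5 - 4/n + 9/n^2
denominator / n^2 = 3 - 1/n + 5/n^2
As n -> infinity, all terms of the form c/n^k (k >= 1) tend to 0.
So numerator / n^2 -> 5 and denominator / n^2 -> 3.
Therefore lim a_n = 5/3.

5/3


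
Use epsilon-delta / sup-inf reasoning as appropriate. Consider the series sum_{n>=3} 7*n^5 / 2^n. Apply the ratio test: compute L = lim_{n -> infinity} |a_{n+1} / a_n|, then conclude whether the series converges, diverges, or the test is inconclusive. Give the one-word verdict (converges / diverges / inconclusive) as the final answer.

Let a_n denote the general term. Form the ratio a_{n+1}/a_n and simplify:
a_{n+1}/a_n = (n + 1)^5/(2*n^5)
Take the limit as n -> infinity: L = 1/2.
Since L = 1/2 < 1, the ratio test implies the series converges.

converges


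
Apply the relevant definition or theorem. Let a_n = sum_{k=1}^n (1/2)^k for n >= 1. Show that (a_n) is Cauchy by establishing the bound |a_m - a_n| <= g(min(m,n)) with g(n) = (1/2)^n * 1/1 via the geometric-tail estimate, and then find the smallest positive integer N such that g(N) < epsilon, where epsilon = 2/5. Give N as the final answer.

For m > n >= 1: |a_m - a_n| = sum_{k=n+1}^m (1/2)^k < sum_{k=n+1}^infinity (1/2)^k = (1/2)^(n+1) / (1 - 1/2) = (1/2)^n * (1/2) * (2/1) = (1/2)^n * 1/1.
So g(n) = (1/2)^n / 1. Since g(n) -> 0, (a_n) is Cauchy.
Now solve g(N) < 2/5: (1/2)^N / 1 < 2/5 <=> 2^N > 1 / (1 * 2/5) = 5/2.
Check powers of 2: 2^1 = 2 <= 5/2, 2^2 = 4 > 5/2.
So the smallest such N is 2. Check: g(2) = 1/(1 * 4) = 1/4 < 2/5.

2


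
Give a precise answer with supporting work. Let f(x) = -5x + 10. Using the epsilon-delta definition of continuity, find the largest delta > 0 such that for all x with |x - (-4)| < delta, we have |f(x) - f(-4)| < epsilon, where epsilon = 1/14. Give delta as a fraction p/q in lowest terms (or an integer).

We compute f(-4) = -5*(-4) + 10 = 30.
|f(x) - f(-4)| = |-5x + 10 - (30)| = |-5(x - (-4))| = 5|x - (-4)|.
We need 5|x - (-4)| < 1/14, i.e. |x - (-4)| < 1/14 / 5 = 1/70.
So any delta <= 1/70 works. Conversely, if delta > 1/70, then x = -4 + 1/70 satisfies |x - (-4)| = 1/70 < delta but |f(x) - f(-4)| = 5 * 1/70 = 1/14, which is not < 1/14; so no larger delta works.
Hence the largest such delta is 1/70.

1/70


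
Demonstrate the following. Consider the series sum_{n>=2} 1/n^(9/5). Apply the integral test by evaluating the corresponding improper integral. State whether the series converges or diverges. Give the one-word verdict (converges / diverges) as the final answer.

Let f(x) = x^(-9/5). Then f is positive, continuous, and decreasing on [2, infinity), so the integral test applies.
Compute the improper integral int_{2}^infinity f(x) dx:
  antiderivative F(x) = -5/(4*x^(4/5)).
  As x -> infinity, F(x) -> 0 (since p = 9/5 > 1).
  So int = F(infinity) - F(2) = 0 - (-5*2^(1/5)/8) = 5*2^(1/5)/8.
  Finite, so by the integral test, the series converges.

converges


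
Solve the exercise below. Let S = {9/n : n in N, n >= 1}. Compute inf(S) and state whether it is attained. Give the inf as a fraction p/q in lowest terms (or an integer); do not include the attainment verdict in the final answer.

Analysis:
- Values: 9, 9/2, 3, 9/4, ... strictly decreasing.
- The maximum is 9 (n=1); sup = 9 (attained).
- The set is bounded below by 0; 9/n -> 0 so 0 is the greatest lower bound.
- 0 is not in the set, so inf = 0 is not attained.
Conclusion: inf(S) = 0, not attained in S.

0


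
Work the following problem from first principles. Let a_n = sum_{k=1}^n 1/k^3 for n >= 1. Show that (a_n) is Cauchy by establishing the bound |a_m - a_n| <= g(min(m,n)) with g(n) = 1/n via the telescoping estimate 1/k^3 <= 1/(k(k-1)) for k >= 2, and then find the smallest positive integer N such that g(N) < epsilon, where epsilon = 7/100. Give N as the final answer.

For m > n >= 1: |a_m - a_n| = sum_{k=n+1}^m 1/k^3.
Use 1/k^3 <= 1/(k(k-1)) = 1/(k-1) - 1/k for k >= 2 (which holds since k^3 >= k^2 >= k(k-1) for k >= 2):
sum_{k=n+1}^m 1/k^3 <= sum_{k=n+1}^m (1/(k-1) - 1/k) = 1/n - 1/m <= 1/n.
By symmetry the same bound holds with n,m swapped, so |a_m - a_n| <= 1/min(m,n) = g(min(m,n)). Since g(n) -> 0, (a_n) is Cauchy.
Now solve g(N) < 7/100: 1/N < 7/100 <=> N > 1/(7/100) = 100/7.
The smallest integer strictly greater than 100/7 is N = 15.
Check: g(15) = 1/15 < 7/100; g(14) = 1/14 >= 7/100. So N = 15.

15


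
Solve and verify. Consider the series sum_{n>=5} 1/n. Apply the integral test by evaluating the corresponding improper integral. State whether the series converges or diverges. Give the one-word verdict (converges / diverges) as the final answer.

Let f(x) = 1/x. Then f is positive, continuous, and decreasing on [5, infinity), so the integral test applies.
Compute the improper integral int_{5}^infinity f(x) dx:
  antiderivative F(x) = log(x).
  As x -> infinity, log(x) -> infinity.
  So int = infinity - log(5) = infinity. By the integral test, the series diverges.

diverges


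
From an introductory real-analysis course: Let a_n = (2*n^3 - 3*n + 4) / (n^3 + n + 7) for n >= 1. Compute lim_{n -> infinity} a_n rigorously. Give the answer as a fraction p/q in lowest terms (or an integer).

Divide numerator and denominator by n^3, the highest power:
numerator / n^3 = 2 - 3/n^2 + 4/n^3
denominator / n^3 = 1 + n^(-2) + 7/n^3
As n -> infinity, all terms of the form c/n^k (k >= 1) tend to 0.
So numerator / n^3 -> 2 and denominator / n^3 -> 1.
Therefore lim a_n = 2.

2


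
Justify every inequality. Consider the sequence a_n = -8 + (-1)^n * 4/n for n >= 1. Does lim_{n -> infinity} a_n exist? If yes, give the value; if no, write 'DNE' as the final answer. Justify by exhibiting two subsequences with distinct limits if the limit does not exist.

Examine the behaviour of a_n along subsequences.
Even-n subsequence a_{2k} = -8 + 4/(2k) -> -8. Odd-n subsequence a_{2k+1} = -8 - 4/(2k+1) -> -8. Both tend to -8, which suggests the limit is -8; verify directly.
|a_n - (-8)| = |(-1)^n * 4/n| = 4/n for every n >= 1.
Given epsilon > 0, choose a positive integer N > 4/epsilon. Then for all n >= N, |a_n - (-8)| = 4/n <= 4/N < epsilon.
So by the definition of the limit, lim a_n exists and equals -8.

-8


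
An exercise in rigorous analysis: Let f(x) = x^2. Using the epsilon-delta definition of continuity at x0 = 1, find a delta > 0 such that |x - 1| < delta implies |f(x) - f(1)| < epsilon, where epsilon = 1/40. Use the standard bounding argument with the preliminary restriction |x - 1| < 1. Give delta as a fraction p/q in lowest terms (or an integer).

Factor: |x^2 - (1)^2| = |x - 1| * |x + 1|.
Impose |x - 1| < 1 first. Then |x + 1| = |(x - 1) + 2*(1)| <= |x - 1| + 2*|1| < 1 + 2 = 3.
So |x^2 - (1)^2| < delta * 3.
We need delta * 3 <= 1/40, i.e. delta <= 1/40/3 = 1/120.
Since 1/120 < 1, this is tighter than 1; take delta = 1/120.
So delta = 1/120 works.

1/120


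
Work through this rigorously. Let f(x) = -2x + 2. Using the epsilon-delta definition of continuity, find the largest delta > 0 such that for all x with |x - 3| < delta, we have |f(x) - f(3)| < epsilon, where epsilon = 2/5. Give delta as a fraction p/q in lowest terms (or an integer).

We compute f(3) = -2*(3) + 2 = -4.
|f(x) - f(3)| = |-2x + 2 - (-4)| = |-2(x - 3)| = 2|x - 3|.
We need 2|x - 3| < 2/5, i.e. |x - 3| < 2/5 / 2 = 1/5.
So any delta <= 1/5 works. Conversely, if delta > 1/5, then x = 3 + 1/5 satisfies |x - 3| = 1/5 < delta but |f(x) - f(3)| = 2 * 1/5 = 2/5, which is not < 2/5; so no larger delta works.
Hence the largest such delta is 1/5.

1/5


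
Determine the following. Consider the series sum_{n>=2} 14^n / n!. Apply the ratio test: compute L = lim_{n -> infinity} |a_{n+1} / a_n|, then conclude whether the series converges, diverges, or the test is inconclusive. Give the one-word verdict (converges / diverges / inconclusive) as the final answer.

Let a_n denote the general term. Form the ratio a_{n+1}/a_n and simplify:
a_{n+1}/a_n = 14/(n + 1)
Take the limit as n -> infinity: L = 0.
Since L = 0 < 1, the ratio test implies the series converges.

converges


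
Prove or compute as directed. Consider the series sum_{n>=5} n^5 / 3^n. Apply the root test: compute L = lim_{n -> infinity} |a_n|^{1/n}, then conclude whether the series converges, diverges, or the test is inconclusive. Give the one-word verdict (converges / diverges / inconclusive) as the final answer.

Let a_n denote the general term. Form |a_n|^(1/n) and simplify:
|a_n|^(1/n) = n^(5/n)/3
Take the limit as n -> infinity: L = 1/3.
Since L = 1/3 < 1, the root test implies convergence.

converges


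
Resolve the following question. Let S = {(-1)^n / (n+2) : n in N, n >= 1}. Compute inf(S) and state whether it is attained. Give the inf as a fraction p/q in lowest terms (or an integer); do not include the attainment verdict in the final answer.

Analysis:
- Values: -1/3, 1/4, -1/5, 1/6, -1/7, ...
- Positive terms (even n): 1/(2+2), 1/(4+2), ... decreasing -> max = 1/4 (n=2).
- Negative terms (odd n): -1/(1+2), -1/(3+2), ... increasing -> min = -1/3 (n=1).
- So sup = 1/4 (attained at n=2); inf = -1/3 (attained at n=1).
Conclusion: inf(S) = -1/3, attained in S.

-1/3


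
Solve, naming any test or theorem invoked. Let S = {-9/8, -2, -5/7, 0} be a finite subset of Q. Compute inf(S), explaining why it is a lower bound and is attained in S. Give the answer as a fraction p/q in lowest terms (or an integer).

S is finite, so inf(S) = min(S).
Sorted increasing:
-2, -9/8, -5/7, 0
The extremum is -2.
For every x in S, x >= -2. And -2 is in S, so it is attained.
Therefore inf(S) = -2.

-2


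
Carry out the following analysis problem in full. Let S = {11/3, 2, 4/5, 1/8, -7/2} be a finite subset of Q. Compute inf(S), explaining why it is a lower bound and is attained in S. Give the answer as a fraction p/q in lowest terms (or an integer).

S is finite, so inf(S) = min(S).
Sorted increasing:
-7/2, 1/8, 4/5, 2, 11/3
The extremum is -7/2.
For every x in S, x >= -7/2. And -7/2 is in S, so it is attained.
Therefore inf(S) = -7/2.

-7/2


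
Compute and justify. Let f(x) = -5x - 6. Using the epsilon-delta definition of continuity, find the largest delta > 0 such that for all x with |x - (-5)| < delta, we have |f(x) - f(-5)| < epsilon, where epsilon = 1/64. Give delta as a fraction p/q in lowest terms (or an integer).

We compute f(-5) = -5*(-5) - 6 = 19.
|f(x) - f(-5)| = |-5x - 6 - (19)| = |-5(x - (-5))| = 5|x - (-5)|.
We need 5|x - (-5)| < 1/64, i.e. |x - (-5)| < 1/64 / 5 = 1/320.
So any delta <= 1/320 works. Conversely, if delta > 1/320, then x = -5 + 1/320 satisfies |x - (-5)| = 1/320 < delta but |f(x) - f(-5)| = 5 * 1/320 = 1/64, which is not < 1/64; so no larger delta works.
Hence the largest such delta is 1/320.

1/320


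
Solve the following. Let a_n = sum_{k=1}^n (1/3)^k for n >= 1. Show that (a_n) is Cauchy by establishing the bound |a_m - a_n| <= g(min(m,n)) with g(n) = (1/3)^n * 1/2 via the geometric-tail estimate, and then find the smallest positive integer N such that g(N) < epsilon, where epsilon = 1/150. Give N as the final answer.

For m > n >= 1: |a_m - a_n| = sum_{k=n+1}^m (1/3)^k < sum_{k=n+1}^infinity (1/3)^k = (1/3)^(n+1) / (1 - 1/3) = (1/3)^n * (1/3) * (3/2) = (1/3)^n * 1/2.
So g(n) = (1/3)^n / 2. Since g(n) -> 0, (a_n) is Cauchy.
Now solve g(N) < 1/150: (1/3)^N / 2 < 1/150 <=> 3^N > 1 / (2 * 1/150) = 75.
Check powers of 3: 3^3 = 27 <= 75, 3^4 = 81 > 75.
So the smallest such N is 4. Check: g(4) = 1/(2 * 81) = 1/162 < 1/150.

4


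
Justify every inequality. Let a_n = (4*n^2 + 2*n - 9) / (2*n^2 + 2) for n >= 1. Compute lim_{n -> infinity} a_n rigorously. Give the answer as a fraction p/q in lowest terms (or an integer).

Divide numerator and denominator by n^2, the highest power:
numerator / n^2 = 4 + 2/n - 9/n^2
denominator / n^2 = 2 + 2/n^2
As n -> infinity, all terms of the form c/n^k (k >= 1) tend to 0.
So numerator / n^2 -> 4 and denominator / n^2 -> 2.
Therefore lim a_n = 2.

2


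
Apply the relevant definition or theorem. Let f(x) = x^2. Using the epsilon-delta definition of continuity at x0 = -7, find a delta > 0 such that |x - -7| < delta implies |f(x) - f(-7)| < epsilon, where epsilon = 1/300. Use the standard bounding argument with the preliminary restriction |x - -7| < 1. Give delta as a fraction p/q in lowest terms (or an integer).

Factor: |x^2 - (-7)^2| = |x - -7| * |x + -7|.
Impose |x - -7| < 1 first. Then |x + -7| = |(x - -7) + 2*(-7)| <= |x - -7| + 2*|-7| < 1 + 14 = 15.
So |x^2 - (-7)^2| < delta * 15.
We need delta * 15 <= 1/300, i.e. delta <= 1/300/15 = 1/4500.
Since 1/4500 < 1, this is tighter than 1; take delta = 1/4500.
So delta = 1/4500 works.

1/4500


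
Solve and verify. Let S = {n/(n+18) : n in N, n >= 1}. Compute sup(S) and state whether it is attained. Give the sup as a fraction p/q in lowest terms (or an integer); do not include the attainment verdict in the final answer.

Analysis:
- Values: 1/19, 1/10, 1/7, 2/11, ... strictly increasing.
- Minimum is 1/19 (n=1); inf = 1/19 (attained).
- n/(n+18) = 1 - 18/(n+18) -> 1 from below as n -> infinity, and never equals 1.
- So sup = 1 (not attained).
Conclusion: sup(S) = 1, not attained in S.

1


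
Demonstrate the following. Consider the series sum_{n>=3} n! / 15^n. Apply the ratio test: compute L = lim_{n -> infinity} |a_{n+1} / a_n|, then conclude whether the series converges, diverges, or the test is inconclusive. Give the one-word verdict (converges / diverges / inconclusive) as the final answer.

Let a_n denote the general term. Form the ratio a_{n+1}/a_n and simplify:
a_{n+1}/a_n = n/15 + 1/15
Take the limit as n -> infinity: L = infinity.
Since L = infinity > 1 (or L = infinity), the ratio test implies the series diverges.

diverges
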